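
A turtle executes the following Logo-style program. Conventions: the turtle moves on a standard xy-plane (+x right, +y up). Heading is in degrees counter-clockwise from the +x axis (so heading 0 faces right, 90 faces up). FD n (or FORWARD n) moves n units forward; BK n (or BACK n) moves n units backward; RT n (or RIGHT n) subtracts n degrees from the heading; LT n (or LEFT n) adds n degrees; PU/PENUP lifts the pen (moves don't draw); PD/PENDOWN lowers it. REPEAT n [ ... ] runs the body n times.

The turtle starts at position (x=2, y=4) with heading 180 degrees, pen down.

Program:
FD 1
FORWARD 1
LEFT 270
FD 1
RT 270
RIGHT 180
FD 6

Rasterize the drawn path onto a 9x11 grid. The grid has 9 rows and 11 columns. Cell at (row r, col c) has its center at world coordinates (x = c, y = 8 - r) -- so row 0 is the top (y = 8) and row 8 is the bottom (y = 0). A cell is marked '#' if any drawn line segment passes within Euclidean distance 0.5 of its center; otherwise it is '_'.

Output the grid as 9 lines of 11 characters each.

Answer: ___________
___________
___________
#######____
###________
___________
___________
___________
___________

Derivation:
Segment 0: (2,4) -> (1,4)
Segment 1: (1,4) -> (0,4)
Segment 2: (0,4) -> (0,5)
Segment 3: (0,5) -> (6,5)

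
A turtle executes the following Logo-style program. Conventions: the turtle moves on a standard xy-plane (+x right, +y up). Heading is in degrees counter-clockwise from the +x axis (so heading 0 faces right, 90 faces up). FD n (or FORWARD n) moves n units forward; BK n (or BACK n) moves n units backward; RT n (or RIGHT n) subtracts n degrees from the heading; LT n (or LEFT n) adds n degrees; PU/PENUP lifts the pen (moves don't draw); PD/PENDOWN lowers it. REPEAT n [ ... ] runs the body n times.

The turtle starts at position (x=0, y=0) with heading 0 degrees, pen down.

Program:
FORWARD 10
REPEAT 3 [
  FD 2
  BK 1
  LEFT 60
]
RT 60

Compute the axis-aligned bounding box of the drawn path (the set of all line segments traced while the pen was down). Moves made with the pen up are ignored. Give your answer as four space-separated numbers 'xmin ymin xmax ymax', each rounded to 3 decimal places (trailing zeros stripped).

Answer: 0 0 12 2.598

Derivation:
Executing turtle program step by step:
Start: pos=(0,0), heading=0, pen down
FD 10: (0,0) -> (10,0) [heading=0, draw]
REPEAT 3 [
  -- iteration 1/3 --
  FD 2: (10,0) -> (12,0) [heading=0, draw]
  BK 1: (12,0) -> (11,0) [heading=0, draw]
  LT 60: heading 0 -> 60
  -- iteration 2/3 --
  FD 2: (11,0) -> (12,1.732) [heading=60, draw]
  BK 1: (12,1.732) -> (11.5,0.866) [heading=60, draw]
  LT 60: heading 60 -> 120
  -- iteration 3/3 --
  FD 2: (11.5,0.866) -> (10.5,2.598) [heading=120, draw]
  BK 1: (10.5,2.598) -> (11,1.732) [heading=120, draw]
  LT 60: heading 120 -> 180
]
RT 60: heading 180 -> 120
Final: pos=(11,1.732), heading=120, 7 segment(s) drawn

Segment endpoints: x in {0, 10, 10.5, 11, 11.5, 12}, y in {0, 0.866, 1.732, 2.598}
xmin=0, ymin=0, xmax=12, ymax=2.598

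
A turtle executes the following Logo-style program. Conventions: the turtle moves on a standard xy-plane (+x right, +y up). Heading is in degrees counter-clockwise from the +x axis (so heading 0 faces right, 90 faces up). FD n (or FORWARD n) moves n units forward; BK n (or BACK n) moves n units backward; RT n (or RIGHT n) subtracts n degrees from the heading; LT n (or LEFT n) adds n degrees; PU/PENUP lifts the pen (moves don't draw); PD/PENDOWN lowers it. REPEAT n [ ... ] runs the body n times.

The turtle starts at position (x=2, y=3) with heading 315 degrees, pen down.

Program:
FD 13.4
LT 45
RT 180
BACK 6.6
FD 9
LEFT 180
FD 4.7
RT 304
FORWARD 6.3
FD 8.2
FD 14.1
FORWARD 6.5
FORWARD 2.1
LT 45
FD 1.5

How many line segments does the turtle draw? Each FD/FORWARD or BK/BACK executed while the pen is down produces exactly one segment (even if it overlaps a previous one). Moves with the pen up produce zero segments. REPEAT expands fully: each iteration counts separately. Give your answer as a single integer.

Answer: 10

Derivation:
Executing turtle program step by step:
Start: pos=(2,3), heading=315, pen down
FD 13.4: (2,3) -> (11.475,-6.475) [heading=315, draw]
LT 45: heading 315 -> 0
RT 180: heading 0 -> 180
BK 6.6: (11.475,-6.475) -> (18.075,-6.475) [heading=180, draw]
FD 9: (18.075,-6.475) -> (9.075,-6.475) [heading=180, draw]
LT 180: heading 180 -> 0
FD 4.7: (9.075,-6.475) -> (13.775,-6.475) [heading=0, draw]
RT 304: heading 0 -> 56
FD 6.3: (13.775,-6.475) -> (17.298,-1.252) [heading=56, draw]
FD 8.2: (17.298,-1.252) -> (21.884,5.546) [heading=56, draw]
FD 14.1: (21.884,5.546) -> (29.768,17.235) [heading=56, draw]
FD 6.5: (29.768,17.235) -> (33.403,22.624) [heading=56, draw]
FD 2.1: (33.403,22.624) -> (34.577,24.365) [heading=56, draw]
LT 45: heading 56 -> 101
FD 1.5: (34.577,24.365) -> (34.291,25.837) [heading=101, draw]
Final: pos=(34.291,25.837), heading=101, 10 segment(s) drawn
Segments drawn: 10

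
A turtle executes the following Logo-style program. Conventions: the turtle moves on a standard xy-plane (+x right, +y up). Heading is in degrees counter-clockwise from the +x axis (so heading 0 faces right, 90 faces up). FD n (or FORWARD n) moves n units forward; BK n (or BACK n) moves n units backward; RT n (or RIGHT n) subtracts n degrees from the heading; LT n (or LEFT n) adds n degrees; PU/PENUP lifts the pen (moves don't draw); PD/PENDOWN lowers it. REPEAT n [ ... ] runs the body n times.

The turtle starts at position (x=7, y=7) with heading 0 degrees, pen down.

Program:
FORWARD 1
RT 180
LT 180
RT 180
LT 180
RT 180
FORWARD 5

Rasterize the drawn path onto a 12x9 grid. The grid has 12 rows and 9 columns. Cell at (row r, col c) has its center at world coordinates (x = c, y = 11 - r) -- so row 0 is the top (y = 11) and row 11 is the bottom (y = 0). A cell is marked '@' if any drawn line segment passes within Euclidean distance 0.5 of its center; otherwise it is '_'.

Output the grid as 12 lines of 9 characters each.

Answer: _________
_________
_________
_________
___@@@@@@
_________
_________
_________
_________
_________
_________
_________

Derivation:
Segment 0: (7,7) -> (8,7)
Segment 1: (8,7) -> (3,7)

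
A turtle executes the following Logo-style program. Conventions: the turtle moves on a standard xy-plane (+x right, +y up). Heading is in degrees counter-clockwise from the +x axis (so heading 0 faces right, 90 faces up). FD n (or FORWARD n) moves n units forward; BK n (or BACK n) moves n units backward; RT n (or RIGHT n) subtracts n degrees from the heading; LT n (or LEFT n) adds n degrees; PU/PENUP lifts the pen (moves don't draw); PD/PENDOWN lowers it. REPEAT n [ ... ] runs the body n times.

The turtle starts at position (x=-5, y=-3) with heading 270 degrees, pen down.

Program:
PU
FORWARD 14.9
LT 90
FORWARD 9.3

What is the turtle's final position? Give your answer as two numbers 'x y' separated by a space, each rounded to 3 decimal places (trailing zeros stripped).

Executing turtle program step by step:
Start: pos=(-5,-3), heading=270, pen down
PU: pen up
FD 14.9: (-5,-3) -> (-5,-17.9) [heading=270, move]
LT 90: heading 270 -> 0
FD 9.3: (-5,-17.9) -> (4.3,-17.9) [heading=0, move]
Final: pos=(4.3,-17.9), heading=0, 0 segment(s) drawn

Answer: 4.3 -17.9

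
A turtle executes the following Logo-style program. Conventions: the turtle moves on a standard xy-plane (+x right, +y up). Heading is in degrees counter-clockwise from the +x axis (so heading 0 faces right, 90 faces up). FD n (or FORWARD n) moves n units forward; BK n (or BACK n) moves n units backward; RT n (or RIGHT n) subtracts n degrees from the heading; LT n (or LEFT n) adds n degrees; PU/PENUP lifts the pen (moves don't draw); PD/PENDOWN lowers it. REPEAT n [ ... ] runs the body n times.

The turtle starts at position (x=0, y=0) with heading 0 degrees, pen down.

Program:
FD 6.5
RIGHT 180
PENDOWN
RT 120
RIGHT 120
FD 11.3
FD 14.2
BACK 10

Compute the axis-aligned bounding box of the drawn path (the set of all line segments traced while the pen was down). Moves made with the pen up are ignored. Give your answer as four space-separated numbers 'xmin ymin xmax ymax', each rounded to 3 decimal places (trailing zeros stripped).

Answer: 0 -22.084 19.25 0

Derivation:
Executing turtle program step by step:
Start: pos=(0,0), heading=0, pen down
FD 6.5: (0,0) -> (6.5,0) [heading=0, draw]
RT 180: heading 0 -> 180
PD: pen down
RT 120: heading 180 -> 60
RT 120: heading 60 -> 300
FD 11.3: (6.5,0) -> (12.15,-9.786) [heading=300, draw]
FD 14.2: (12.15,-9.786) -> (19.25,-22.084) [heading=300, draw]
BK 10: (19.25,-22.084) -> (14.25,-13.423) [heading=300, draw]
Final: pos=(14.25,-13.423), heading=300, 4 segment(s) drawn

Segment endpoints: x in {0, 6.5, 12.15, 14.25, 19.25}, y in {-22.084, -13.423, -9.786, 0}
xmin=0, ymin=-22.084, xmax=19.25, ymax=0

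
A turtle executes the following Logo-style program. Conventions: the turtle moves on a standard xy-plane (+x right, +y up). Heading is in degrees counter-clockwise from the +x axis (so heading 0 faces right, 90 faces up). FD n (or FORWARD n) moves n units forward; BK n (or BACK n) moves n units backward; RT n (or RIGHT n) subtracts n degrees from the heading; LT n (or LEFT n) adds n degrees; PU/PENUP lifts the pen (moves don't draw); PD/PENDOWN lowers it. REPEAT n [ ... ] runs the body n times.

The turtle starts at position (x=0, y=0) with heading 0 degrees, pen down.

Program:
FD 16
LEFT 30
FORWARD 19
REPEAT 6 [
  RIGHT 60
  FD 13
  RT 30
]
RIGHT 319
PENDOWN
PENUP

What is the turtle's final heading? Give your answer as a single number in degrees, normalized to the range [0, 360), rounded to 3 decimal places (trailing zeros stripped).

Executing turtle program step by step:
Start: pos=(0,0), heading=0, pen down
FD 16: (0,0) -> (16,0) [heading=0, draw]
LT 30: heading 0 -> 30
FD 19: (16,0) -> (32.454,9.5) [heading=30, draw]
REPEAT 6 [
  -- iteration 1/6 --
  RT 60: heading 30 -> 330
  FD 13: (32.454,9.5) -> (43.713,3) [heading=330, draw]
  RT 30: heading 330 -> 300
  -- iteration 2/6 --
  RT 60: heading 300 -> 240
  FD 13: (43.713,3) -> (37.213,-8.258) [heading=240, draw]
  RT 30: heading 240 -> 210
  -- iteration 3/6 --
  RT 60: heading 210 -> 150
  FD 13: (37.213,-8.258) -> (25.954,-1.758) [heading=150, draw]
  RT 30: heading 150 -> 120
  -- iteration 4/6 --
  RT 60: heading 120 -> 60
  FD 13: (25.954,-1.758) -> (32.454,9.5) [heading=60, draw]
  RT 30: heading 60 -> 30
  -- iteration 5/6 --
  RT 60: heading 30 -> 330
  FD 13: (32.454,9.5) -> (43.713,3) [heading=330, draw]
  RT 30: heading 330 -> 300
  -- iteration 6/6 --
  RT 60: heading 300 -> 240
  FD 13: (43.713,3) -> (37.213,-8.258) [heading=240, draw]
  RT 30: heading 240 -> 210
]
RT 319: heading 210 -> 251
PD: pen down
PU: pen up
Final: pos=(37.213,-8.258), heading=251, 8 segment(s) drawn

Answer: 251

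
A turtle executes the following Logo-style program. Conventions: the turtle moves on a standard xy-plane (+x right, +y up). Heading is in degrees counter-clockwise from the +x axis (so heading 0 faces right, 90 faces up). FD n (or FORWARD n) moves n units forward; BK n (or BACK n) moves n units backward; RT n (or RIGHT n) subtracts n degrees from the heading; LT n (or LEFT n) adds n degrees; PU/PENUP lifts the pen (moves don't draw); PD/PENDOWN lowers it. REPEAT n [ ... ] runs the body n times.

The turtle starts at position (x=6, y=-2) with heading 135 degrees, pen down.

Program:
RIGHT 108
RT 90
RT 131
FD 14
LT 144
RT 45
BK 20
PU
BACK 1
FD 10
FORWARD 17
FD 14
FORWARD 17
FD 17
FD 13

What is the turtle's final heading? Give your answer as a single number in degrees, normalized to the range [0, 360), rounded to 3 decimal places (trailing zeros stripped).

Executing turtle program step by step:
Start: pos=(6,-2), heading=135, pen down
RT 108: heading 135 -> 27
RT 90: heading 27 -> 297
RT 131: heading 297 -> 166
FD 14: (6,-2) -> (-7.584,1.387) [heading=166, draw]
LT 144: heading 166 -> 310
RT 45: heading 310 -> 265
BK 20: (-7.584,1.387) -> (-5.841,21.311) [heading=265, draw]
PU: pen up
BK 1: (-5.841,21.311) -> (-5.754,22.307) [heading=265, move]
FD 10: (-5.754,22.307) -> (-6.625,12.345) [heading=265, move]
FD 17: (-6.625,12.345) -> (-8.107,-4.59) [heading=265, move]
FD 14: (-8.107,-4.59) -> (-9.327,-18.537) [heading=265, move]
FD 17: (-9.327,-18.537) -> (-10.809,-35.472) [heading=265, move]
FD 17: (-10.809,-35.472) -> (-12.291,-52.408) [heading=265, move]
FD 13: (-12.291,-52.408) -> (-13.424,-65.358) [heading=265, move]
Final: pos=(-13.424,-65.358), heading=265, 2 segment(s) drawn

Answer: 265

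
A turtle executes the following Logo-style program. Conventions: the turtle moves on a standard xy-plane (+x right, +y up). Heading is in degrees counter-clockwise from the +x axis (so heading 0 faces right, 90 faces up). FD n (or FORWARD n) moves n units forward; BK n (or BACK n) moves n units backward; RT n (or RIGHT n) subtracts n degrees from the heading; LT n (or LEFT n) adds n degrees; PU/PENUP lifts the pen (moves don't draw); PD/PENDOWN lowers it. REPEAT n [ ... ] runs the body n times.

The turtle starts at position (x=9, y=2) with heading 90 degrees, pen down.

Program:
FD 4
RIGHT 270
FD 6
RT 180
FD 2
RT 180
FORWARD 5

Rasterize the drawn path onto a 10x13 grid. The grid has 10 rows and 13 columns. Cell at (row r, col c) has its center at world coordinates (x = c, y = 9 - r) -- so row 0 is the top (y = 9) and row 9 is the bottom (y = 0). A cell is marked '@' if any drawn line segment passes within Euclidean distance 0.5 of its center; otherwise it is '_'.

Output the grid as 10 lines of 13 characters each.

Answer: _____________
_____________
_____________
@@@@@@@@@@___
_________@___
_________@___
_________@___
_________@___
_____________
_____________

Derivation:
Segment 0: (9,2) -> (9,6)
Segment 1: (9,6) -> (3,6)
Segment 2: (3,6) -> (5,6)
Segment 3: (5,6) -> (0,6)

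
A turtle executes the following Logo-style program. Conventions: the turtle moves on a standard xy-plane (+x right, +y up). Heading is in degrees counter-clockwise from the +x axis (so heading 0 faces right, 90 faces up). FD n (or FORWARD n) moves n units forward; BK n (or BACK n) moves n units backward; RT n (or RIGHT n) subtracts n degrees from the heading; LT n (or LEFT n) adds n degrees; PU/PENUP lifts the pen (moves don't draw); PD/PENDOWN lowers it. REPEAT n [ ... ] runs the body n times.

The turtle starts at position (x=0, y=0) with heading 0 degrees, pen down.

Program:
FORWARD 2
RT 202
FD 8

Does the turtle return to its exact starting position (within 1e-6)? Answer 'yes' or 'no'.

Executing turtle program step by step:
Start: pos=(0,0), heading=0, pen down
FD 2: (0,0) -> (2,0) [heading=0, draw]
RT 202: heading 0 -> 158
FD 8: (2,0) -> (-5.417,2.997) [heading=158, draw]
Final: pos=(-5.417,2.997), heading=158, 2 segment(s) drawn

Start position: (0, 0)
Final position: (-5.417, 2.997)
Distance = 6.191; >= 1e-6 -> NOT closed

Answer: no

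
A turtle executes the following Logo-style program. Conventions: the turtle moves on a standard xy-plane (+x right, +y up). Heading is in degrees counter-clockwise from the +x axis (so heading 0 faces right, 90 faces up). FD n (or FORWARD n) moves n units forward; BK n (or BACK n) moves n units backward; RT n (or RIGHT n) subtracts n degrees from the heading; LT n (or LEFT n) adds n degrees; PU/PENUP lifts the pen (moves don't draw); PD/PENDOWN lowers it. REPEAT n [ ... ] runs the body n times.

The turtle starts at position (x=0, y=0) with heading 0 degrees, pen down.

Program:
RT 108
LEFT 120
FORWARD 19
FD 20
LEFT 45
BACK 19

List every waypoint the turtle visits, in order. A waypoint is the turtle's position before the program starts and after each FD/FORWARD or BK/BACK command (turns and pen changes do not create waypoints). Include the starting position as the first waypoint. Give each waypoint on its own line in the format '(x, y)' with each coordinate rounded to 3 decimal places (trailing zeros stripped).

Executing turtle program step by step:
Start: pos=(0,0), heading=0, pen down
RT 108: heading 0 -> 252
LT 120: heading 252 -> 12
FD 19: (0,0) -> (18.585,3.95) [heading=12, draw]
FD 20: (18.585,3.95) -> (38.148,8.109) [heading=12, draw]
LT 45: heading 12 -> 57
BK 19: (38.148,8.109) -> (27.8,-7.826) [heading=57, draw]
Final: pos=(27.8,-7.826), heading=57, 3 segment(s) drawn
Waypoints (4 total):
(0, 0)
(18.585, 3.95)
(38.148, 8.109)
(27.8, -7.826)

Answer: (0, 0)
(18.585, 3.95)
(38.148, 8.109)
(27.8, -7.826)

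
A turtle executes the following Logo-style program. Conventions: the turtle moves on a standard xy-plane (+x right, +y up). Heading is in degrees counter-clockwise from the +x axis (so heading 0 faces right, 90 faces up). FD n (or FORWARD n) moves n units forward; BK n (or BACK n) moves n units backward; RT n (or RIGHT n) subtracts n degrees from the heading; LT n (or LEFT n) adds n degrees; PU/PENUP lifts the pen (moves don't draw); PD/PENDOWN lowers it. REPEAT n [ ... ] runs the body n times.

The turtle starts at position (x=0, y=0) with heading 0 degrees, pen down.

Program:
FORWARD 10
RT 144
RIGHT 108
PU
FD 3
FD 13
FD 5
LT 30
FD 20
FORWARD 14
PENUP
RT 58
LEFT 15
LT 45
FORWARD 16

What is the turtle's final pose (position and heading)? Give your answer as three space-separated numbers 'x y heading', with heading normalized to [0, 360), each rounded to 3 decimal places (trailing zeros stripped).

Executing turtle program step by step:
Start: pos=(0,0), heading=0, pen down
FD 10: (0,0) -> (10,0) [heading=0, draw]
RT 144: heading 0 -> 216
RT 108: heading 216 -> 108
PU: pen up
FD 3: (10,0) -> (9.073,2.853) [heading=108, move]
FD 13: (9.073,2.853) -> (5.056,15.217) [heading=108, move]
FD 5: (5.056,15.217) -> (3.511,19.972) [heading=108, move]
LT 30: heading 108 -> 138
FD 20: (3.511,19.972) -> (-11.352,33.355) [heading=138, move]
FD 14: (-11.352,33.355) -> (-21.756,42.723) [heading=138, move]
PU: pen up
RT 58: heading 138 -> 80
LT 15: heading 80 -> 95
LT 45: heading 95 -> 140
FD 16: (-21.756,42.723) -> (-34.013,53.007) [heading=140, move]
Final: pos=(-34.013,53.007), heading=140, 1 segment(s) drawn

Answer: -34.013 53.007 140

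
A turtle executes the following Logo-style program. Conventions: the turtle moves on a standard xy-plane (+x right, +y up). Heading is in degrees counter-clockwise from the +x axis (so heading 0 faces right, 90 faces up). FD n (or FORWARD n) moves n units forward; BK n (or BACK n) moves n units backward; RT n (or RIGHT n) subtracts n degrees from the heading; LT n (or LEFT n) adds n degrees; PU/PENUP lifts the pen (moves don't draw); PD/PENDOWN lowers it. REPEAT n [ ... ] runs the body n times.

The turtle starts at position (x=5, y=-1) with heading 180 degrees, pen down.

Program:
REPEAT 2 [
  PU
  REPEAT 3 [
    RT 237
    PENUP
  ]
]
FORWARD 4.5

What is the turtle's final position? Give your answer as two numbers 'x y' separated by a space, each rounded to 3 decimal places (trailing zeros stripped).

Executing turtle program step by step:
Start: pos=(5,-1), heading=180, pen down
REPEAT 2 [
  -- iteration 1/2 --
  PU: pen up
  REPEAT 3 [
    -- iteration 1/3 --
    RT 237: heading 180 -> 303
    PU: pen up
    -- iteration 2/3 --
    RT 237: heading 303 -> 66
    PU: pen up
    -- iteration 3/3 --
    RT 237: heading 66 -> 189
    PU: pen up
  ]
  -- iteration 2/2 --
  PU: pen up
  REPEAT 3 [
    -- iteration 1/3 --
    RT 237: heading 189 -> 312
    PU: pen up
    -- iteration 2/3 --
    RT 237: heading 312 -> 75
    PU: pen up
    -- iteration 3/3 --
    RT 237: heading 75 -> 198
    PU: pen up
  ]
]
FD 4.5: (5,-1) -> (0.72,-2.391) [heading=198, move]
Final: pos=(0.72,-2.391), heading=198, 0 segment(s) drawn

Answer: 0.72 -2.391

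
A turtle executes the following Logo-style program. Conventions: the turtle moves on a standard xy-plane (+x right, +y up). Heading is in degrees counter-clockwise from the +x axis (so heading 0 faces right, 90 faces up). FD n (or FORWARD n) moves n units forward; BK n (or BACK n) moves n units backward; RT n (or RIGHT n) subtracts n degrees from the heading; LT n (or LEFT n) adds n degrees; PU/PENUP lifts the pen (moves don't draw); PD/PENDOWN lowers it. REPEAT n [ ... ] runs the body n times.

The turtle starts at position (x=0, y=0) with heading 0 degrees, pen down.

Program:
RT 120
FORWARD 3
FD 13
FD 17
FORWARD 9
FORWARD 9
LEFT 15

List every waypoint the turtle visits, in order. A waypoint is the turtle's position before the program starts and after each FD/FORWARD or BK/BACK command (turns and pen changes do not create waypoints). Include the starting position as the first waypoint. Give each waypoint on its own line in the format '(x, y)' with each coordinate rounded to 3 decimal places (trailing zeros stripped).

Executing turtle program step by step:
Start: pos=(0,0), heading=0, pen down
RT 120: heading 0 -> 240
FD 3: (0,0) -> (-1.5,-2.598) [heading=240, draw]
FD 13: (-1.5,-2.598) -> (-8,-13.856) [heading=240, draw]
FD 17: (-8,-13.856) -> (-16.5,-28.579) [heading=240, draw]
FD 9: (-16.5,-28.579) -> (-21,-36.373) [heading=240, draw]
FD 9: (-21,-36.373) -> (-25.5,-44.167) [heading=240, draw]
LT 15: heading 240 -> 255
Final: pos=(-25.5,-44.167), heading=255, 5 segment(s) drawn
Waypoints (6 total):
(0, 0)
(-1.5, -2.598)
(-8, -13.856)
(-16.5, -28.579)
(-21, -36.373)
(-25.5, -44.167)

Answer: (0, 0)
(-1.5, -2.598)
(-8, -13.856)
(-16.5, -28.579)
(-21, -36.373)
(-25.5, -44.167)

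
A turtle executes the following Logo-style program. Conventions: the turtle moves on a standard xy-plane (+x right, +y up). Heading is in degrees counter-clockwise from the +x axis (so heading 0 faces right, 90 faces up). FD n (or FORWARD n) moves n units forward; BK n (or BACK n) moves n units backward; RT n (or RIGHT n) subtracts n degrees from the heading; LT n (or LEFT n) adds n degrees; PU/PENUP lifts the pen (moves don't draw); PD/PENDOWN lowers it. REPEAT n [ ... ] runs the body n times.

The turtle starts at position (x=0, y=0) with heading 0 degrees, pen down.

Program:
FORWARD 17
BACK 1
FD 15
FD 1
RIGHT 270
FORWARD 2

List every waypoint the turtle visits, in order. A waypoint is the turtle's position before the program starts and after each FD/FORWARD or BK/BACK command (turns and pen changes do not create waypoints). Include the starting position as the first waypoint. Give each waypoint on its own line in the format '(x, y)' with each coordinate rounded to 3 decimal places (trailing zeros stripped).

Answer: (0, 0)
(17, 0)
(16, 0)
(31, 0)
(32, 0)
(32, 2)

Derivation:
Executing turtle program step by step:
Start: pos=(0,0), heading=0, pen down
FD 17: (0,0) -> (17,0) [heading=0, draw]
BK 1: (17,0) -> (16,0) [heading=0, draw]
FD 15: (16,0) -> (31,0) [heading=0, draw]
FD 1: (31,0) -> (32,0) [heading=0, draw]
RT 270: heading 0 -> 90
FD 2: (32,0) -> (32,2) [heading=90, draw]
Final: pos=(32,2), heading=90, 5 segment(s) drawn
Waypoints (6 total):
(0, 0)
(17, 0)
(16, 0)
(31, 0)
(32, 0)
(32, 2)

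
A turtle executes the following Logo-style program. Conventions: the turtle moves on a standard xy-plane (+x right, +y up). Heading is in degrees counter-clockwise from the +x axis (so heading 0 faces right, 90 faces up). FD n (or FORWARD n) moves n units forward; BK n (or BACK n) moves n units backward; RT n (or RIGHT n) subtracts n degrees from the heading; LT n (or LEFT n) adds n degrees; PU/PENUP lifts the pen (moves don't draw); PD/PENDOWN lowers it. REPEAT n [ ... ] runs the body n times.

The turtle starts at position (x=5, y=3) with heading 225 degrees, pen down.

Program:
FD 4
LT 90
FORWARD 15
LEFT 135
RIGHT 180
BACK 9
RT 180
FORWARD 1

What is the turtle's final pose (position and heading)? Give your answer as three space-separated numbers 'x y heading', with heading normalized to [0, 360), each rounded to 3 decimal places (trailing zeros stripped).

Answer: 12.778 -0.435 90

Derivation:
Executing turtle program step by step:
Start: pos=(5,3), heading=225, pen down
FD 4: (5,3) -> (2.172,0.172) [heading=225, draw]
LT 90: heading 225 -> 315
FD 15: (2.172,0.172) -> (12.778,-10.435) [heading=315, draw]
LT 135: heading 315 -> 90
RT 180: heading 90 -> 270
BK 9: (12.778,-10.435) -> (12.778,-1.435) [heading=270, draw]
RT 180: heading 270 -> 90
FD 1: (12.778,-1.435) -> (12.778,-0.435) [heading=90, draw]
Final: pos=(12.778,-0.435), heading=90, 4 segment(s) drawn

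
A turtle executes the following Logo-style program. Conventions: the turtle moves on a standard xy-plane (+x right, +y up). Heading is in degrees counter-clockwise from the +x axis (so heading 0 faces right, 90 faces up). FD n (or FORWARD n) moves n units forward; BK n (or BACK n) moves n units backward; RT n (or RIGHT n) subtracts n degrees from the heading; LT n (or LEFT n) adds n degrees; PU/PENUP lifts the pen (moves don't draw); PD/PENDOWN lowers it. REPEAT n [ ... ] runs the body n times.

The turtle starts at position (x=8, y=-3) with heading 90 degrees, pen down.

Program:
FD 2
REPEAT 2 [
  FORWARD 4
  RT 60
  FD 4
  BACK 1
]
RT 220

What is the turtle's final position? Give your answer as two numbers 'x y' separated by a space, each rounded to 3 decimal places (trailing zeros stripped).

Answer: 16.66 5

Derivation:
Executing turtle program step by step:
Start: pos=(8,-3), heading=90, pen down
FD 2: (8,-3) -> (8,-1) [heading=90, draw]
REPEAT 2 [
  -- iteration 1/2 --
  FD 4: (8,-1) -> (8,3) [heading=90, draw]
  RT 60: heading 90 -> 30
  FD 4: (8,3) -> (11.464,5) [heading=30, draw]
  BK 1: (11.464,5) -> (10.598,4.5) [heading=30, draw]
  -- iteration 2/2 --
  FD 4: (10.598,4.5) -> (14.062,6.5) [heading=30, draw]
  RT 60: heading 30 -> 330
  FD 4: (14.062,6.5) -> (17.526,4.5) [heading=330, draw]
  BK 1: (17.526,4.5) -> (16.66,5) [heading=330, draw]
]
RT 220: heading 330 -> 110
Final: pos=(16.66,5), heading=110, 7 segment(s) drawn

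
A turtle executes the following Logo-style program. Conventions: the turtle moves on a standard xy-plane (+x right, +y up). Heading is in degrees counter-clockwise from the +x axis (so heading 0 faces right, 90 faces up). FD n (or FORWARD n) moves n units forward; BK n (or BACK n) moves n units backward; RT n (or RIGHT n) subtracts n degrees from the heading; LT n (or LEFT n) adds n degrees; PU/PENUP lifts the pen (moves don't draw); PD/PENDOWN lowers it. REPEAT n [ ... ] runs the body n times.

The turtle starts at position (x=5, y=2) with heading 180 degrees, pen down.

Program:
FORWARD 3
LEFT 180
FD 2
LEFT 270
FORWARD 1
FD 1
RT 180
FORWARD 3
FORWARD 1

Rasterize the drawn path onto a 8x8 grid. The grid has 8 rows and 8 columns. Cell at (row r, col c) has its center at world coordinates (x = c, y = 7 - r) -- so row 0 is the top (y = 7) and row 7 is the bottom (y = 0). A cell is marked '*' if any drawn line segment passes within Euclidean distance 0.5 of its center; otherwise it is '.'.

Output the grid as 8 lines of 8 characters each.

Answer: ........
........
........
....*...
....*...
..****..
....*...
....*...

Derivation:
Segment 0: (5,2) -> (2,2)
Segment 1: (2,2) -> (4,2)
Segment 2: (4,2) -> (4,1)
Segment 3: (4,1) -> (4,0)
Segment 4: (4,0) -> (4,3)
Segment 5: (4,3) -> (4,4)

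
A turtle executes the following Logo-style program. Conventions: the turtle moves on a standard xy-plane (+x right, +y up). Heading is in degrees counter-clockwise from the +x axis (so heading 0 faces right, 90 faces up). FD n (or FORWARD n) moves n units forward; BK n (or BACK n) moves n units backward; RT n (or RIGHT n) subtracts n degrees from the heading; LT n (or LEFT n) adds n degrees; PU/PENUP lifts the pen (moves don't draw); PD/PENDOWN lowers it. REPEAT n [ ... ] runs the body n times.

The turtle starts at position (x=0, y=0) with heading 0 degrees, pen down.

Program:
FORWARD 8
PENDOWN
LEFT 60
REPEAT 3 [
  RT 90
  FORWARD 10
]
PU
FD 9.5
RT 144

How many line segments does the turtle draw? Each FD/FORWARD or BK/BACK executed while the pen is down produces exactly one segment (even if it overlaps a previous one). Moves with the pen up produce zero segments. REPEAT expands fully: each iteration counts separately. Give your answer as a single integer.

Answer: 4

Derivation:
Executing turtle program step by step:
Start: pos=(0,0), heading=0, pen down
FD 8: (0,0) -> (8,0) [heading=0, draw]
PD: pen down
LT 60: heading 0 -> 60
REPEAT 3 [
  -- iteration 1/3 --
  RT 90: heading 60 -> 330
  FD 10: (8,0) -> (16.66,-5) [heading=330, draw]
  -- iteration 2/3 --
  RT 90: heading 330 -> 240
  FD 10: (16.66,-5) -> (11.66,-13.66) [heading=240, draw]
  -- iteration 3/3 --
  RT 90: heading 240 -> 150
  FD 10: (11.66,-13.66) -> (3,-8.66) [heading=150, draw]
]
PU: pen up
FD 9.5: (3,-8.66) -> (-5.227,-3.91) [heading=150, move]
RT 144: heading 150 -> 6
Final: pos=(-5.227,-3.91), heading=6, 4 segment(s) drawn
Segments drawn: 4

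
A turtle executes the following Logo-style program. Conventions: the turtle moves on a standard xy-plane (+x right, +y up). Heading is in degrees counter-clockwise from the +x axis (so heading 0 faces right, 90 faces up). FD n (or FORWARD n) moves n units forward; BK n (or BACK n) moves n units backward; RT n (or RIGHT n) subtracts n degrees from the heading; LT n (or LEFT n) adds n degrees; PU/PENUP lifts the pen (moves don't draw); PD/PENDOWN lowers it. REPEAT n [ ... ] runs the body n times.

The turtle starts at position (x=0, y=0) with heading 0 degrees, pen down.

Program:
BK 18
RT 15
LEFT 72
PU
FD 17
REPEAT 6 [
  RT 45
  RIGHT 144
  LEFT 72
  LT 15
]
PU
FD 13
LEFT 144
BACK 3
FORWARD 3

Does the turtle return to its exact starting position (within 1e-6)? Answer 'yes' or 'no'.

Executing turtle program step by step:
Start: pos=(0,0), heading=0, pen down
BK 18: (0,0) -> (-18,0) [heading=0, draw]
RT 15: heading 0 -> 345
LT 72: heading 345 -> 57
PU: pen up
FD 17: (-18,0) -> (-8.741,14.257) [heading=57, move]
REPEAT 6 [
  -- iteration 1/6 --
  RT 45: heading 57 -> 12
  RT 144: heading 12 -> 228
  LT 72: heading 228 -> 300
  LT 15: heading 300 -> 315
  -- iteration 2/6 --
  RT 45: heading 315 -> 270
  RT 144: heading 270 -> 126
  LT 72: heading 126 -> 198
  LT 15: heading 198 -> 213
  -- iteration 3/6 --
  RT 45: heading 213 -> 168
  RT 144: heading 168 -> 24
  LT 72: heading 24 -> 96
  LT 15: heading 96 -> 111
  -- iteration 4/6 --
  RT 45: heading 111 -> 66
  RT 144: heading 66 -> 282
  LT 72: heading 282 -> 354
  LT 15: heading 354 -> 9
  -- iteration 5/6 --
  RT 45: heading 9 -> 324
  RT 144: heading 324 -> 180
  LT 72: heading 180 -> 252
  LT 15: heading 252 -> 267
  -- iteration 6/6 --
  RT 45: heading 267 -> 222
  RT 144: heading 222 -> 78
  LT 72: heading 78 -> 150
  LT 15: heading 150 -> 165
]
PU: pen up
FD 13: (-8.741,14.257) -> (-21.298,17.622) [heading=165, move]
LT 144: heading 165 -> 309
BK 3: (-21.298,17.622) -> (-23.186,19.953) [heading=309, move]
FD 3: (-23.186,19.953) -> (-21.298,17.622) [heading=309, move]
Final: pos=(-21.298,17.622), heading=309, 1 segment(s) drawn

Start position: (0, 0)
Final position: (-21.298, 17.622)
Distance = 27.643; >= 1e-6 -> NOT closed

Answer: no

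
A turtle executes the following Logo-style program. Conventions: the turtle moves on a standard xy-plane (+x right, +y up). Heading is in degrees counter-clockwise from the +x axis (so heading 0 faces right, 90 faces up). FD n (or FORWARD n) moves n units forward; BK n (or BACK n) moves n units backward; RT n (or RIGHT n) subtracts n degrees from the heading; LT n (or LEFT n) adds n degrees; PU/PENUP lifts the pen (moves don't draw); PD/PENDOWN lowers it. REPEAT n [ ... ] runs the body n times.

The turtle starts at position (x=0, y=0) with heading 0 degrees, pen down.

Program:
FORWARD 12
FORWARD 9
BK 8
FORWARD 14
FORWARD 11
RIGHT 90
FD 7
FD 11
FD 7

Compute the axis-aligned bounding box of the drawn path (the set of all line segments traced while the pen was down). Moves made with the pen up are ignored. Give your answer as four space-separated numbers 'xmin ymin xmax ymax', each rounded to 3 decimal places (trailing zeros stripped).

Executing turtle program step by step:
Start: pos=(0,0), heading=0, pen down
FD 12: (0,0) -> (12,0) [heading=0, draw]
FD 9: (12,0) -> (21,0) [heading=0, draw]
BK 8: (21,0) -> (13,0) [heading=0, draw]
FD 14: (13,0) -> (27,0) [heading=0, draw]
FD 11: (27,0) -> (38,0) [heading=0, draw]
RT 90: heading 0 -> 270
FD 7: (38,0) -> (38,-7) [heading=270, draw]
FD 11: (38,-7) -> (38,-18) [heading=270, draw]
FD 7: (38,-18) -> (38,-25) [heading=270, draw]
Final: pos=(38,-25), heading=270, 8 segment(s) drawn

Segment endpoints: x in {0, 12, 13, 21, 27, 38}, y in {-25, -18, -7, 0}
xmin=0, ymin=-25, xmax=38, ymax=0

Answer: 0 -25 38 0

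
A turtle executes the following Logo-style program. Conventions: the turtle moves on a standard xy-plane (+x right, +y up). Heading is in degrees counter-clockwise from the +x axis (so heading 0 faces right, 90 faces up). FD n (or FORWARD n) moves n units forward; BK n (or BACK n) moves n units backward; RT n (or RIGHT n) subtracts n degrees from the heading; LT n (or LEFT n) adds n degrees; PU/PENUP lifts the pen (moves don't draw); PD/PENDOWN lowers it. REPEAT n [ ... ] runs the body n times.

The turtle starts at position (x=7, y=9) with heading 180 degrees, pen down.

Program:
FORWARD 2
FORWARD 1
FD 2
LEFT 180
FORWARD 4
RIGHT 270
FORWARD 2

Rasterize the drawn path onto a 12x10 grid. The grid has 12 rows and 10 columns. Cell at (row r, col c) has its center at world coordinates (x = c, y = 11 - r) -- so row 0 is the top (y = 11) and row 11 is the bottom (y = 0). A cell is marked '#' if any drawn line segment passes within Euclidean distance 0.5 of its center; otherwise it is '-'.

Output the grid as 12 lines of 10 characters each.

Answer: ------#---
------#---
--######--
----------
----------
----------
----------
----------
----------
----------
----------
----------

Derivation:
Segment 0: (7,9) -> (5,9)
Segment 1: (5,9) -> (4,9)
Segment 2: (4,9) -> (2,9)
Segment 3: (2,9) -> (6,9)
Segment 4: (6,9) -> (6,11)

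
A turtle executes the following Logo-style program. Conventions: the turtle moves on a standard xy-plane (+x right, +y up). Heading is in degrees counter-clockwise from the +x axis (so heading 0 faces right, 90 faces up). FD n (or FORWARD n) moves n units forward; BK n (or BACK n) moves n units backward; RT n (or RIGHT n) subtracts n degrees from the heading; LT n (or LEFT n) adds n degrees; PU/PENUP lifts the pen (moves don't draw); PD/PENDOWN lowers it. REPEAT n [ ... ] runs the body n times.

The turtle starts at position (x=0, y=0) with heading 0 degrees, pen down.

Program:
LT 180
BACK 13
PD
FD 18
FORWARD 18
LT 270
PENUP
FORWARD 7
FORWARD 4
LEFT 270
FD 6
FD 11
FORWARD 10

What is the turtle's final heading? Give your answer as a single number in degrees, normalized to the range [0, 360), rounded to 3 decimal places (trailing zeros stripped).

Executing turtle program step by step:
Start: pos=(0,0), heading=0, pen down
LT 180: heading 0 -> 180
BK 13: (0,0) -> (13,0) [heading=180, draw]
PD: pen down
FD 18: (13,0) -> (-5,0) [heading=180, draw]
FD 18: (-5,0) -> (-23,0) [heading=180, draw]
LT 270: heading 180 -> 90
PU: pen up
FD 7: (-23,0) -> (-23,7) [heading=90, move]
FD 4: (-23,7) -> (-23,11) [heading=90, move]
LT 270: heading 90 -> 0
FD 6: (-23,11) -> (-17,11) [heading=0, move]
FD 11: (-17,11) -> (-6,11) [heading=0, move]
FD 10: (-6,11) -> (4,11) [heading=0, move]
Final: pos=(4,11), heading=0, 3 segment(s) drawn

Answer: 0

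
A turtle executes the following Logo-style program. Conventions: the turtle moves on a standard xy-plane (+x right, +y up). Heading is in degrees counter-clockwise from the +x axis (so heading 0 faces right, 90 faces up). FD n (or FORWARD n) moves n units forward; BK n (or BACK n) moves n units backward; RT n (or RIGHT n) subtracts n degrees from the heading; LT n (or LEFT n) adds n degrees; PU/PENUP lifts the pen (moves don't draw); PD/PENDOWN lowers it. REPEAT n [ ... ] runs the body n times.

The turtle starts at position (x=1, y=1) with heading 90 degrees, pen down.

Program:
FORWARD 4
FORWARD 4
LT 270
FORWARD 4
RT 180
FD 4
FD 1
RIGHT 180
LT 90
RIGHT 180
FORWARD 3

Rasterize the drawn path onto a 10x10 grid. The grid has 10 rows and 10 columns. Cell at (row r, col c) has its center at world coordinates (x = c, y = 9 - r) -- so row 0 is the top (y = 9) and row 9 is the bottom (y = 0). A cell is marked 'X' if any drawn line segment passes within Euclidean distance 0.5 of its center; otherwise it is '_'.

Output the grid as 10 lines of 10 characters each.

Segment 0: (1,1) -> (1,5)
Segment 1: (1,5) -> (1,9)
Segment 2: (1,9) -> (5,9)
Segment 3: (5,9) -> (1,9)
Segment 4: (1,9) -> (0,9)
Segment 5: (0,9) -> (0,6)

Answer: XXXXXX____
XX________
XX________
XX________
_X________
_X________
_X________
_X________
_X________
__________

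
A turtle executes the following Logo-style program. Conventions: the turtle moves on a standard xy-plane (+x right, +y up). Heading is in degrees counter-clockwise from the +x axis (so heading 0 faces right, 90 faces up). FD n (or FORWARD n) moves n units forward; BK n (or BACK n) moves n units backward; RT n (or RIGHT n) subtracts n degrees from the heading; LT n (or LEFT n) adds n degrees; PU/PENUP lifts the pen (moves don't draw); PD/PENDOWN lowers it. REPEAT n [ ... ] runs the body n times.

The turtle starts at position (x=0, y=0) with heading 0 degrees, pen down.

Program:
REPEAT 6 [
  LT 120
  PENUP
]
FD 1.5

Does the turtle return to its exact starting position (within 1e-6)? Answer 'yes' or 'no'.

Answer: no

Derivation:
Executing turtle program step by step:
Start: pos=(0,0), heading=0, pen down
REPEAT 6 [
  -- iteration 1/6 --
  LT 120: heading 0 -> 120
  PU: pen up
  -- iteration 2/6 --
  LT 120: heading 120 -> 240
  PU: pen up
  -- iteration 3/6 --
  LT 120: heading 240 -> 0
  PU: pen up
  -- iteration 4/6 --
  LT 120: heading 0 -> 120
  PU: pen up
  -- iteration 5/6 --
  LT 120: heading 120 -> 240
  PU: pen up
  -- iteration 6/6 --
  LT 120: heading 240 -> 0
  PU: pen up
]
FD 1.5: (0,0) -> (1.5,0) [heading=0, move]
Final: pos=(1.5,0), heading=0, 0 segment(s) drawn

Start position: (0, 0)
Final position: (1.5, 0)
Distance = 1.5; >= 1e-6 -> NOT closed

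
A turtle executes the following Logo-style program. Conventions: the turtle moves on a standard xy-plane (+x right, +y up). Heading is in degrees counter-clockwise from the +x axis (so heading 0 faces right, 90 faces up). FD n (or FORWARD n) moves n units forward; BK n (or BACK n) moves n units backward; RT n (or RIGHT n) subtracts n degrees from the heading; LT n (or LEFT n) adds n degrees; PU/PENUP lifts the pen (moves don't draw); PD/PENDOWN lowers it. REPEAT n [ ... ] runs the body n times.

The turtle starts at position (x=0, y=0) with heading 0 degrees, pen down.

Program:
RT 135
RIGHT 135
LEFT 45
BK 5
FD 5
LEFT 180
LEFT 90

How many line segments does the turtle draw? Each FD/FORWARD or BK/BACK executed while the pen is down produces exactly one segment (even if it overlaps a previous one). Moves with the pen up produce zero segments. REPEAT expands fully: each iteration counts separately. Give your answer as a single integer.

Answer: 2

Derivation:
Executing turtle program step by step:
Start: pos=(0,0), heading=0, pen down
RT 135: heading 0 -> 225
RT 135: heading 225 -> 90
LT 45: heading 90 -> 135
BK 5: (0,0) -> (3.536,-3.536) [heading=135, draw]
FD 5: (3.536,-3.536) -> (0,0) [heading=135, draw]
LT 180: heading 135 -> 315
LT 90: heading 315 -> 45
Final: pos=(0,0), heading=45, 2 segment(s) drawn
Segments drawn: 2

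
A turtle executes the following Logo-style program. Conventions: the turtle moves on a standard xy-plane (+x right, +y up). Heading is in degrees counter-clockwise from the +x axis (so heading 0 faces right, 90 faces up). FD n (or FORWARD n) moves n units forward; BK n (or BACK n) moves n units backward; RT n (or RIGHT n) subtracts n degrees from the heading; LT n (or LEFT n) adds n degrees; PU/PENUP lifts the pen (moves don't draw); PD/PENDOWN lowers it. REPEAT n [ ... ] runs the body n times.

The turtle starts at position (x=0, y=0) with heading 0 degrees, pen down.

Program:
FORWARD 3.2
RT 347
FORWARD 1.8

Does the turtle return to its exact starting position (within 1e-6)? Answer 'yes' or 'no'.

Executing turtle program step by step:
Start: pos=(0,0), heading=0, pen down
FD 3.2: (0,0) -> (3.2,0) [heading=0, draw]
RT 347: heading 0 -> 13
FD 1.8: (3.2,0) -> (4.954,0.405) [heading=13, draw]
Final: pos=(4.954,0.405), heading=13, 2 segment(s) drawn

Start position: (0, 0)
Final position: (4.954, 0.405)
Distance = 4.97; >= 1e-6 -> NOT closed

Answer: no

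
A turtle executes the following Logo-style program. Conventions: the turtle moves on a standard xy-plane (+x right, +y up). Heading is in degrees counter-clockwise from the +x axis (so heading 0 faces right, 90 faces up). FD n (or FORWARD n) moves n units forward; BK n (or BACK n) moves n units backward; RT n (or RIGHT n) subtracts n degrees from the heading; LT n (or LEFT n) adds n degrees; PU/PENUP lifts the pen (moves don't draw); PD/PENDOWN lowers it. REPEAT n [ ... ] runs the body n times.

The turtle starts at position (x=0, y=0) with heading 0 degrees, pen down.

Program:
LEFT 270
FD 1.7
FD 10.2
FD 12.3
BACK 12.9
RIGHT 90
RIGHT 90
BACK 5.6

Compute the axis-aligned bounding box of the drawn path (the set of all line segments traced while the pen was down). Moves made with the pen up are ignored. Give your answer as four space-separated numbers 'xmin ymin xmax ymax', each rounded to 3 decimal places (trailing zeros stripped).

Executing turtle program step by step:
Start: pos=(0,0), heading=0, pen down
LT 270: heading 0 -> 270
FD 1.7: (0,0) -> (0,-1.7) [heading=270, draw]
FD 10.2: (0,-1.7) -> (0,-11.9) [heading=270, draw]
FD 12.3: (0,-11.9) -> (0,-24.2) [heading=270, draw]
BK 12.9: (0,-24.2) -> (0,-11.3) [heading=270, draw]
RT 90: heading 270 -> 180
RT 90: heading 180 -> 90
BK 5.6: (0,-11.3) -> (0,-16.9) [heading=90, draw]
Final: pos=(0,-16.9), heading=90, 5 segment(s) drawn

Segment endpoints: x in {0, 0, 0, 0, 0, 0}, y in {-24.2, -16.9, -11.9, -11.3, -1.7, 0}
xmin=0, ymin=-24.2, xmax=0, ymax=0

Answer: 0 -24.2 0 0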